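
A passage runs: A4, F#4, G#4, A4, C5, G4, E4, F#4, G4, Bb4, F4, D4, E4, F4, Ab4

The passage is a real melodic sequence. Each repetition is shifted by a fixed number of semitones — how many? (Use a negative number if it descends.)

-2

Unit = 5 notes; the statements start on A4, G4, F4, moving down a 2nd each time.
A4→G4 is 67 − 69 = -2 semitones.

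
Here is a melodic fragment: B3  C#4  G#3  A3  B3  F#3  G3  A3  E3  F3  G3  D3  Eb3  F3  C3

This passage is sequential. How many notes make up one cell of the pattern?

Try groups of 3 (5 cells in 15 notes):
B3 C#4 G#3 | A3 B3 F#3 | G3 A3 E3 | F3 G3 D3 | Eb3 F3 C3
Every group is a transposition down a 2nd of the one before; no shorter unit works.

3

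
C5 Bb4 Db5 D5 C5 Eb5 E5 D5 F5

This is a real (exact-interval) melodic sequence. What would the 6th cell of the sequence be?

Unit = 3 notes; the statements start on C5, D5, E5, moving up a 2nd each time.
Carrying on: F#5 → G#5 → A#5.
So cell 6 is A#5 G#5 B5.

A#5 G#5 B5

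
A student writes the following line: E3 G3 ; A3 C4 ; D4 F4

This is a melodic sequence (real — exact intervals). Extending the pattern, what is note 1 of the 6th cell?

F5

With 2-note cells, note 1 of each statement runs E3, A3, D4.
Carrying that up a 4th forward: G4 → C5 → F5.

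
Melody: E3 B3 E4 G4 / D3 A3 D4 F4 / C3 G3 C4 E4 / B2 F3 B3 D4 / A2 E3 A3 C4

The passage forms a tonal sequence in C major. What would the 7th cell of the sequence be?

F2 C3 F3 A3

Taking 4-note groups, the heads are E3, D3, C3, B2, A2: the pattern moves down a 2nd.
Continuing the starts: G2 → F2.
Statement 7 starts on F2 and keeps the same diatonic contour: F2 C3 F3 A3.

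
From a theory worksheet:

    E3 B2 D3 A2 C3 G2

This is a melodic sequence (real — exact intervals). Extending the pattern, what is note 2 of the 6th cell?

The unit is 2 notes. Position-2 pitches of the 3 shown cells: B2, A2, G2.
Each moves down a 2nd. Continuing: F2 → Eb2 → Db2.

Db2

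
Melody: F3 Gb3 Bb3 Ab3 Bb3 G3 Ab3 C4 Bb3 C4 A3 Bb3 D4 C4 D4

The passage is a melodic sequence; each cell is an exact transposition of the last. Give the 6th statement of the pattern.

D#4 E4 G#4 F#4 G#4

Taking 5-note groups, the heads are F3, G3, A3: the pattern moves up a 2nd.
Extending up a 2nd: B3 → C#4 → D#4.
Statement 6 starts on D#4 and keeps the same exact contour: D#4 E4 G#4 F#4 G#4.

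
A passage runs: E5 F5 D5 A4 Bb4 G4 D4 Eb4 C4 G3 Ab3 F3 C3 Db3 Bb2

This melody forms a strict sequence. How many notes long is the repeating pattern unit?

3

Try groups of 3 (5 cells in 15 notes):
E5 F5 D5 | A4 Bb4 G4 | D4 Eb4 C4 | G3 Ab3 F3 | C3 Db3 Bb2
Each cell is the previous one down a 5th — so the unit is 3 notes.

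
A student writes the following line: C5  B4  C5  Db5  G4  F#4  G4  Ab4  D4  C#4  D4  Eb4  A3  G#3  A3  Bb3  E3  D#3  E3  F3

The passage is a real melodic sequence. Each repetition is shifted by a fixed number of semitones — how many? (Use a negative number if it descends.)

Unit = 4 notes; the statements start on C5, G4, D4, A3, E3, moving down a 4th each time.
Counting half-steps from C5 to G4: -5.

-5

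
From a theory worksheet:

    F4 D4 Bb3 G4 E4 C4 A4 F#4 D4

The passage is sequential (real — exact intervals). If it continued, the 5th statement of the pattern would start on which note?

Unit = 3 notes; the statements start on F4, G4, A4, moving up a 2nd each time.
Continuing: B4 → C#5. Statement 5 starts on C#5.

C#5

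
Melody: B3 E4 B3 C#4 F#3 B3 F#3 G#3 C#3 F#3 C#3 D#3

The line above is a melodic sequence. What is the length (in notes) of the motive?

4

Try groups of 4 (3 cells in 12 notes):
B3 E4 B3 C#4 | F#3 B3 F#3 G#3 | C#3 F#3 C#3 D#3
Every group is a transposition down a 4th of the one before; no shorter unit works.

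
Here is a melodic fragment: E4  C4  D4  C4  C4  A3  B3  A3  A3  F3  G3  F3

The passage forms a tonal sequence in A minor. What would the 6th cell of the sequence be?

B2 G2 A2 G2

With a 4-note motive the entries are E4, C4, A3, each down a 3rd from the previous.
Carrying on: F3 → D3 → B2.
So cell 6 is B2 G2 A2 G2.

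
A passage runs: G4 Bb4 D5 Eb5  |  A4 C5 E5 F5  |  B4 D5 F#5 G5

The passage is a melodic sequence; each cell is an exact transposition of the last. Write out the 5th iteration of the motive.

The 4-note cells begin on G4, A4, B4 — each up a 2nd from the last.
Continuing the starts: C#5 → D#5.
Statement 5 starts on D#5 and keeps the same exact contour: D#5 F#5 A#5 B5.

D#5 F#5 A#5 B5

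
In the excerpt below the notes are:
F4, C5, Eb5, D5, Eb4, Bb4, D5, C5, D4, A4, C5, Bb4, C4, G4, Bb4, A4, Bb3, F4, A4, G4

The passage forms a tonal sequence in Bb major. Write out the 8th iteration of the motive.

With a 4-note motive the entries are F4, Eb4, D4, C4, Bb3, each down a 2nd from the previous.
Continuing the starts: A3 → G3 → F3.
Statement 8 starts on F3 and keeps the same diatonic contour: F3 C4 Eb4 D4.

F3 C4 Eb4 D4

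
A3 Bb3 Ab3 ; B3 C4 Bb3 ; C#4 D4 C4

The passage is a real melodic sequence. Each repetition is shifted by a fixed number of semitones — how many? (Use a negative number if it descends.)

The 3-note cells begin on A3, B3, C#4 — each up a 2nd from the last.
A3→B3 is 59 − 57 = 2 semitones.

2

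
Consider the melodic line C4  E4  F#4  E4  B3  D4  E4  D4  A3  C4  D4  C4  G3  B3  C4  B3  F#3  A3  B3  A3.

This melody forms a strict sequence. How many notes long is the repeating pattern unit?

4

20 notes total. Splitting into 5 groups of 4:
C4 E4 F#4 E4 | B3 D4 E4 D4 | A3 C4 D4 C4 | G3 B3 C4 B3 | F#3 A3 B3 A3
Every group is a transposition down a 2nd of the one before; no shorter unit works.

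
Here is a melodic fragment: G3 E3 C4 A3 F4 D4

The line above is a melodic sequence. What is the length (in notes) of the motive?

2

Try groups of 2 (3 cells in 6 notes):
G3 E3 | C4 A3 | F4 D4
Each cell is the previous one up a 4th — so the unit is 2 notes.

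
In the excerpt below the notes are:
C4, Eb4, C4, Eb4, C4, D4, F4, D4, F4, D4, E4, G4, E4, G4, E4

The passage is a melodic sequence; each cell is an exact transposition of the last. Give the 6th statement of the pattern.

Taking 5-note groups, the heads are C4, D4, E4: the pattern moves up a 2nd.
Extending up a 2nd: F#4 → G#4 → A#4.
Statement 6 starts on A#4 and keeps the same exact contour: A#4 C#5 A#4 C#5 A#4.

A#4 C#5 A#4 C#5 A#4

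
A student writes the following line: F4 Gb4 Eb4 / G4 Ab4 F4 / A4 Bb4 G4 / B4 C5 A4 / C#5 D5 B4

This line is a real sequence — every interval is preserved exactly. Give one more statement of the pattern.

Unit = 3 notes; the statements start on F4, G4, A4, B4, C#5, moving up a 2nd each time.
Statement 6 starts on D#5 and keeps the same exact contour: D#5 E5 C#5.

D#5 E5 C#5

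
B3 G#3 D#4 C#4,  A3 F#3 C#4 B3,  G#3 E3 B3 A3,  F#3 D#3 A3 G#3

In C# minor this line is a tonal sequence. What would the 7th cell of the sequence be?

C#3 A2 E3 D#3

The 4-note cells begin on B3, A3, G#3, F#3 — each down a 2nd from the last.
Continuing the starts: E3 → D#3 → C#3.
So cell 7 is C#3 A2 E3 D#3.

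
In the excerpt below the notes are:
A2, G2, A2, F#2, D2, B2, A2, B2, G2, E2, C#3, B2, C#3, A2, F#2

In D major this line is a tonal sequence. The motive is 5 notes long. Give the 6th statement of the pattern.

F#3 E3 F#3 D3 B2

The 5-note cells begin on A2, B2, C#3 — each up a 2nd from the last.
Continuing the starts: D3 → E3 → F#3.
From F#3 the diatonic shape gives F#3 E3 F#3 D3 B2.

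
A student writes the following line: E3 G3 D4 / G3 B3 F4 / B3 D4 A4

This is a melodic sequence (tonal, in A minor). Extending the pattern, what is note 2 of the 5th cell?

With 3-note cells, note 2 of each statement runs G3, B3, D4.
Extending up a 3rd: F4 → A4.

A4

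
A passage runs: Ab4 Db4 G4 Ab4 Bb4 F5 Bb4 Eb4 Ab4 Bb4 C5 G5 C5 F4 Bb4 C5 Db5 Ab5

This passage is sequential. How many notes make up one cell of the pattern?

6

18 notes total. Splitting into 3 groups of 6:
Ab4 Db4 G4 Ab4 Bb4 F5 | Bb4 Eb4 Ab4 Bb4 C5 G5 | C5 F4 Bb4 C5 Db5 Ab5
Each cell is the previous one up a 2nd — so the unit is 6 notes.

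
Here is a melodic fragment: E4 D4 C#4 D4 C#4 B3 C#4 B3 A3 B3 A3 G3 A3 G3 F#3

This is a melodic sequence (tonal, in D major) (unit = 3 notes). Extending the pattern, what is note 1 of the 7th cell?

F#3

The unit is 3 notes. Position-1 pitches of the 5 shown cells: E4, D4, C#4, B3, A3.
Carrying that down a 2nd forward: G3 → F#3.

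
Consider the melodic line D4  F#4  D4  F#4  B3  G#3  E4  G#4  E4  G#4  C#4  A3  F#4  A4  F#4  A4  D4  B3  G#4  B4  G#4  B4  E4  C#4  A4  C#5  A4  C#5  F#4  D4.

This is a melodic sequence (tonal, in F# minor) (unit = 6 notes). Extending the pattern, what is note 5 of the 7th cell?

A4

Grouping in 6s, the 5th note of each cell is B3, C#4, D4, E4, F#4.
Each moves up a 2nd. Continuing: G#4 → A4.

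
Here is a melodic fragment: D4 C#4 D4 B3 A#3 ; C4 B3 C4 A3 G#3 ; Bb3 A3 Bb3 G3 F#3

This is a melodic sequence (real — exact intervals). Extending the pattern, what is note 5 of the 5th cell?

Grouping in 5s, the 5th note of each cell is A#3, G#3, F#3.
Each moves down a 2nd. Continuing: E3 → D3.

D3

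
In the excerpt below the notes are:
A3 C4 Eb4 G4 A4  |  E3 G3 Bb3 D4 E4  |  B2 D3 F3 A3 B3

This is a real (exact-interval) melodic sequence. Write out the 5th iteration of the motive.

C#2 E2 G2 B2 C#3

Taking 5-note groups, the heads are A3, E3, B2: the pattern moves down a 4th.
Carrying on: F#2 → C#2.
From C#2 the exact shape gives C#2 E2 G2 B2 C#3.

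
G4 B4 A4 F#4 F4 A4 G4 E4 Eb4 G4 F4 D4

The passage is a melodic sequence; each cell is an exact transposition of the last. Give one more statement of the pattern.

The 4-note cells begin on G4, F4, Eb4 — each down a 2nd from the last.
So cell 4 is Db4 F4 Eb4 C4.

Db4 F4 Eb4 C4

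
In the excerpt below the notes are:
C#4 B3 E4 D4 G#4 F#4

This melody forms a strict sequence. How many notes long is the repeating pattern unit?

There are 6 notes; a 2-note unit gives 3 cells:
C#4 B3 | E4 D4 | G#4 F#4
Each cell is the previous one up a 3rd — so the unit is 2 notes.

2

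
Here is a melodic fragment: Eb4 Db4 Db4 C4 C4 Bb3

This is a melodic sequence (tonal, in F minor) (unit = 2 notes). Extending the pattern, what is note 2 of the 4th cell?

Ab3

With 2-note cells, note 2 of each statement runs Db4, C4, Bb3.
One more down a 2nd gives Ab3.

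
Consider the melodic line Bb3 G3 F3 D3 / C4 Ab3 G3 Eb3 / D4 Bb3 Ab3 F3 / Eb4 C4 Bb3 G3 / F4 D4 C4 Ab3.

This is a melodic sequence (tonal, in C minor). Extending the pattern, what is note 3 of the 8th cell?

With 4-note cells, note 3 of each statement runs F3, G3, Ab3, Bb3, C4.
Extending up a 2nd: D4 → Eb4 → F4.

F4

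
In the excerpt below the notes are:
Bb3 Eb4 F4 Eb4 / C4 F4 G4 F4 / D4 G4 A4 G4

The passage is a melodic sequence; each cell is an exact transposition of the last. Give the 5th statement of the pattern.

With a 4-note motive the entries are Bb3, C4, D4, each up a 2nd from the previous.
Carrying on: E4 → F#4.
So cell 5 is F#4 B4 C#5 B4.

F#4 B4 C#5 B4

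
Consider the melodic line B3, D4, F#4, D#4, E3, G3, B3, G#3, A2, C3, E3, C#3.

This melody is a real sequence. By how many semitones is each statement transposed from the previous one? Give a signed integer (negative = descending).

The 4-note cells begin on B3, E3, A2 — each down a 5th from the last.
Counting half-steps from B3 to E3: -7.

-7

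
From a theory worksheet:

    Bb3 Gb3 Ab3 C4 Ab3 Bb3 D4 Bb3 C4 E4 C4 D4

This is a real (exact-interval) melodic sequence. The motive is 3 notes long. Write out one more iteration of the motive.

The 3-note cells begin on Bb3, C4, D4, E4 — each up a 2nd from the last.
Statement 5 starts on F#4 and keeps the same exact contour: F#4 D4 E4.

F#4 D4 E4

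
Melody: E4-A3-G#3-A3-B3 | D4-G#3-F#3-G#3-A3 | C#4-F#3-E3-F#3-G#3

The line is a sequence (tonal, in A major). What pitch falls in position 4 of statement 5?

D3

With 5-note cells, note 4 of each statement runs A3, G#3, F#3.
Carrying that down a 2nd forward: E3 → D3.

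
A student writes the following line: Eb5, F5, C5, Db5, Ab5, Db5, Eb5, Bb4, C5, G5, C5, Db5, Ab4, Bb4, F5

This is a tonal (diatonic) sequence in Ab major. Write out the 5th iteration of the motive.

With a 5-note motive the entries are Eb5, Db5, C5, each down a 2nd from the previous.
Extending down a 2nd: Bb4 → Ab4.
From Ab4 the diatonic shape gives Ab4 Bb4 F4 G4 Db5.

Ab4 Bb4 F4 G4 Db5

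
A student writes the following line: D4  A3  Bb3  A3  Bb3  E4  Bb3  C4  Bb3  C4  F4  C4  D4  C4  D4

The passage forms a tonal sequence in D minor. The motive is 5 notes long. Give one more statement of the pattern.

G4 D4 E4 D4 E4

Unit = 5 notes; the statements start on D4, E4, F4, moving up a 2nd each time.
Statement 4 starts on G4 and keeps the same diatonic contour: G4 D4 E4 D4 E4.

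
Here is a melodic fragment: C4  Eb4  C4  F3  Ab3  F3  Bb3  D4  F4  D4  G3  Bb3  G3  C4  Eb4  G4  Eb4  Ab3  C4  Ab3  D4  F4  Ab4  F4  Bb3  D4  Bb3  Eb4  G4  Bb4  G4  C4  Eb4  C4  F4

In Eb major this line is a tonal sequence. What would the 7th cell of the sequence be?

Unit = 7 notes; the statements start on C4, D4, Eb4, F4, G4, moving up a 2nd each time.
Carrying on: Ab4 → Bb4.
Statement 7 starts on Bb4 and keeps the same diatonic contour: Bb4 D5 Bb4 Eb4 G4 Eb4 Ab4.

Bb4 D5 Bb4 Eb4 G4 Eb4 Ab4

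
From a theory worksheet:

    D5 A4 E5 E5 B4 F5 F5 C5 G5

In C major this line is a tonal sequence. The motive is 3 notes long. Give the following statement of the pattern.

The 3-note cells begin on D5, E5, F5 — each up a 2nd from the last.
So cell 4 is G5 D5 A5.

G5 D5 A5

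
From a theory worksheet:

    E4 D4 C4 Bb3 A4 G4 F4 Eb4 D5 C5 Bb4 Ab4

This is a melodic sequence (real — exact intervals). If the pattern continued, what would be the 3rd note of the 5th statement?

Ab5

The unit is 4 notes. Position-3 pitches of the 3 shown cells: C4, F4, Bb4.
Each moves up a 4th. Continuing: Eb5 → Ab5.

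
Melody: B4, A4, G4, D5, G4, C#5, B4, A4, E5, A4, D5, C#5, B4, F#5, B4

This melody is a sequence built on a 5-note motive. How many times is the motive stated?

15 notes in groups of 5 gives 15/5 = 3 statements.
Starts: B4, C#5, D5 — each up a 2nd.

3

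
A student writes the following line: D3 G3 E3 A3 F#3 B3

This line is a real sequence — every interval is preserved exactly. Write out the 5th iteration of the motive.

With a 2-note motive the entries are D3, E3, F#3, each up a 2nd from the previous.
Extending up a 2nd: G#3 → A#3.
From A#3 the exact shape gives A#3 D#4.

A#3 D#4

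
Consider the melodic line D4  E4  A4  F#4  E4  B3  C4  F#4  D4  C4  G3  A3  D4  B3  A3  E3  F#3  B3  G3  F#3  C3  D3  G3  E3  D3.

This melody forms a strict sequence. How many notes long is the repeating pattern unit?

Try groups of 5 (5 cells in 25 notes):
D4 E4 A4 F#4 E4 | B3 C4 F#4 D4 C4 | G3 A3 D4 B3 A3 | E3 F#3 B3 G3 F#3 | C3 D3 G3 E3 D3
Each cell is the previous one down a 3rd — so the unit is 5 notes.

5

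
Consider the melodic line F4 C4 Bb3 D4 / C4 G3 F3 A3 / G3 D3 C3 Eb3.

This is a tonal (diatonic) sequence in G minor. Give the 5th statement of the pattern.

With a 4-note motive the entries are F4, C4, G3, each down a 4th from the previous.
Continuing the starts: D3 → A2.
So cell 5 is A2 Eb2 D2 F2.

A2 Eb2 D2 F2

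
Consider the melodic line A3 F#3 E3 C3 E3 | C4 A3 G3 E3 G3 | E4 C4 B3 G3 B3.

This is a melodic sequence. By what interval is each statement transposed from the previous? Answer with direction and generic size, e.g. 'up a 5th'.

up a 3rd

With a 5-note motive the entries are A3, C4, E4, each up a 3rd from the previous.
From A3 to C4: up a 3rd.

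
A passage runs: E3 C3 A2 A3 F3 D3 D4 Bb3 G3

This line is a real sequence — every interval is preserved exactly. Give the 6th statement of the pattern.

Taking 3-note groups, the heads are E3, A3, D4: the pattern moves up a 4th.
Continuing the starts: G4 → C5 → F5.
So cell 6 is F5 Db5 Bb4.

F5 Db5 Bb4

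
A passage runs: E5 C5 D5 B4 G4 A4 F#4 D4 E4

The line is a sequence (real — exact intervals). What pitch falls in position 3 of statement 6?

The unit is 3 notes. Position-3 pitches of the 3 shown cells: D5, A4, E4.
Each moves down a 4th. Continuing: B3 → F#3 → C#3.

C#3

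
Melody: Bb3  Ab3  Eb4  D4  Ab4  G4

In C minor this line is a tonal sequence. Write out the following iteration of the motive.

D5 C5

Taking 2-note groups, the heads are Bb3, Eb4, Ab4: the pattern moves up a 4th.
So cell 4 is D5 C5.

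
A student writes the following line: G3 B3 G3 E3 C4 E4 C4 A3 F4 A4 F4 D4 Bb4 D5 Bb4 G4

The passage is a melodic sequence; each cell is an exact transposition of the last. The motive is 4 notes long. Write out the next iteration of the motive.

Eb5 G5 Eb5 C5

Taking 4-note groups, the heads are G3, C4, F4, Bb4: the pattern moves up a 4th.
Statement 5 starts on Eb5 and keeps the same exact contour: Eb5 G5 Eb5 C5.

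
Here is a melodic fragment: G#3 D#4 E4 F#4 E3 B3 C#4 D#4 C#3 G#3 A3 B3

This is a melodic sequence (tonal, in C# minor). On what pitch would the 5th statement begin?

Unit = 4 notes; the statements start on G#3, E3, C#3, moving down a 3rd each time.
Extending the heads down a 3rd: A2 → F#2.

F#2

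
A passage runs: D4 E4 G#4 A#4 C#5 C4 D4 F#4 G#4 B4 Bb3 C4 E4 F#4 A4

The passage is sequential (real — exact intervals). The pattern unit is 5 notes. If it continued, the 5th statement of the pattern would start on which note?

Gb3

With a 5-note motive the entries are D4, C4, Bb3, each down a 2nd from the previous.
Continuing: Ab3 → Gb3. Statement 5 starts on Gb3.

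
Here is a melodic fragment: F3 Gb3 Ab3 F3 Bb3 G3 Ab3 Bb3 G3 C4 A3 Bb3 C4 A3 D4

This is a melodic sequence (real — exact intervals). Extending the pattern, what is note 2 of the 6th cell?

E4

With 5-note cells, note 2 of each statement runs Gb3, Ab3, Bb3.
Each moves up a 2nd. Continuing: C4 → D4 → E4.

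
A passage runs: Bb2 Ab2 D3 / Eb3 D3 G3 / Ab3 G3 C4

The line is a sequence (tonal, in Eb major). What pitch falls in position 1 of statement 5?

Grouping in 3s, the 1st note of each cell is Bb2, Eb3, Ab3.
Each moves up a 4th. Continuing: D4 → G4.

G4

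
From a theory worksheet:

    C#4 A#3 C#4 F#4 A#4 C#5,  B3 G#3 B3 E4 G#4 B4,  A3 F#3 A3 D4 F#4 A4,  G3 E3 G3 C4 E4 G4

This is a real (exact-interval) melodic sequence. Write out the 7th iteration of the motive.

Db3 Bb2 Db3 Gb3 Bb3 Db4

The 6-note cells begin on C#4, B3, A3, G3 — each down a 2nd from the last.
Carrying on: F3 → Eb3 → Db3.
From Db3 the exact shape gives Db3 Bb2 Db3 Gb3 Bb3 Db4.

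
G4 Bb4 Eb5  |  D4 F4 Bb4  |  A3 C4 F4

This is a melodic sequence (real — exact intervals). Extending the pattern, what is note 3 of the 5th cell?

The unit is 3 notes. Position-3 pitches of the 3 shown cells: Eb5, Bb4, F4.
Extending down a 4th: C4 → G3.

G3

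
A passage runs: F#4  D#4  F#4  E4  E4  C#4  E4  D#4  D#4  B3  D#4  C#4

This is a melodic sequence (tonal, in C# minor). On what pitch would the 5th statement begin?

Unit = 4 notes; the statements start on F#4, E4, D#4, moving down a 2nd each time.
Extending the heads down a 2nd: C#4 → B3.

B3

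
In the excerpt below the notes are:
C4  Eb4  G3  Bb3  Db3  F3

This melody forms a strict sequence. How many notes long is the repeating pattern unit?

2

There are 6 notes; a 2-note unit gives 3 cells:
C4 Eb4 | G3 Bb3 | Db3 F3
Each cell is the previous one down a 4th — so the unit is 2 notes.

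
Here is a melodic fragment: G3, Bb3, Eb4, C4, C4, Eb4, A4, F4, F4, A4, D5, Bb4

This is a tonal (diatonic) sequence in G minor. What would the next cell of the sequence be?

Taking 4-note groups, the heads are G3, C4, F4: the pattern moves up a 4th.
From Bb4 the diatonic shape gives Bb4 D5 G5 Eb5.

Bb4 D5 G5 Eb5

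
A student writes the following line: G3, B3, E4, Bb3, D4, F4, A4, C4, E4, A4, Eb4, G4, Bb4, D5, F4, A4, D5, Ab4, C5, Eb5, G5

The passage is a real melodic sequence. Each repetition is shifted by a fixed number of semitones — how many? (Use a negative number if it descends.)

5

With a 7-note motive the entries are G3, C4, F4, each up a 4th from the previous.
G3 to C4 spans +5 semitones.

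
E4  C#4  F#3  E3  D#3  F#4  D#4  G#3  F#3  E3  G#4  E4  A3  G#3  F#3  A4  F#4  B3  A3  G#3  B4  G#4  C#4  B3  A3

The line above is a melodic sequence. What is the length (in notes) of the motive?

25 notes total. Splitting into 5 groups of 5:
E4 C#4 F#3 E3 D#3 | F#4 D#4 G#3 F#3 E3 | G#4 E4 A3 G#3 F#3 | A4 F#4 B3 A3 G#3 | B4 G#4 C#4 B3 A3
That's a consistent up a 2nd shift per cell, and no other grouping gives one.

5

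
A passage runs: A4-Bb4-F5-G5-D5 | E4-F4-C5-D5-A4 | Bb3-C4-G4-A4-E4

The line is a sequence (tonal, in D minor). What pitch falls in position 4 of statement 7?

C3

The unit is 5 notes. Position-4 pitches of the 3 shown cells: G5, D5, A4.
Each moves down a 4th. Continuing: E4 → Bb3 → F3 → C3.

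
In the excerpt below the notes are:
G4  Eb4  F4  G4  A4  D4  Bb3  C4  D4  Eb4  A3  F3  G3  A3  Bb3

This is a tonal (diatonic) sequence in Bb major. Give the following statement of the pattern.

Eb3 C3 D3 Eb3 F3

The 5-note cells begin on G4, D4, A3 — each down a 4th from the last.
Statement 4 starts on Eb3 and keeps the same diatonic contour: Eb3 C3 D3 Eb3 F3.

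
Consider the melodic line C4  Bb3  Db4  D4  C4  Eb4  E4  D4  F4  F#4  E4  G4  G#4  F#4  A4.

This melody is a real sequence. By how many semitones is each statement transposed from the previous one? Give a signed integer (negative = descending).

With a 3-note motive the entries are C4, D4, E4, F#4, G#4, each up a 2nd from the previous.
C4→D4 is 62 − 60 = 2 semitones.

2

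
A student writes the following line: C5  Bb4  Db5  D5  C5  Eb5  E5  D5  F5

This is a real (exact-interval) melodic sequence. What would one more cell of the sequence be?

F#5 E5 G5

Unit = 3 notes; the statements start on C5, D5, E5, moving up a 2nd each time.
So cell 4 is F#5 E5 G5.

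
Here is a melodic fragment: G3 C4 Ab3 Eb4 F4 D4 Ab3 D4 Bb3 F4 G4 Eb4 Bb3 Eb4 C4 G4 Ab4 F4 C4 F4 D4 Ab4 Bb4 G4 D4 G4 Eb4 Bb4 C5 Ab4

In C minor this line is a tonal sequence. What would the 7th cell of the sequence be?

F4 Bb4 G4 D5 Eb5 C5

Unit = 6 notes; the statements start on G3, Ab3, Bb3, C4, D4, moving up a 2nd each time.
Extending up a 2nd: Eb4 → F4.
Statement 7 starts on F4 and keeps the same diatonic contour: F4 Bb4 G4 D5 Eb5 C5.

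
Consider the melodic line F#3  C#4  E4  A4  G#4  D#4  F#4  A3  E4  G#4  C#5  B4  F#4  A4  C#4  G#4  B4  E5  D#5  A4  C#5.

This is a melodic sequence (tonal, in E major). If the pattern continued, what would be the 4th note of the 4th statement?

G#5

With 7-note cells, note 4 of each statement runs A4, C#5, E5.
Each moves up a 3rd; the next is G#5.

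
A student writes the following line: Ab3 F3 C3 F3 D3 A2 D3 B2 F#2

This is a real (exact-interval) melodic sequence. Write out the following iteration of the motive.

The 3-note cells begin on Ab3, F3, D3 — each down a 3rd from the last.
Statement 4 starts on B2 and keeps the same exact contour: B2 G#2 D#2.

B2 G#2 D#2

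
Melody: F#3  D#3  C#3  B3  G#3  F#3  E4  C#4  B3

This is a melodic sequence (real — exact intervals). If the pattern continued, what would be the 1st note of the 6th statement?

G5

Grouping in 3s, the 1st note of each cell is F#3, B3, E4.
Each moves up a 4th. Continuing: A4 → D5 → G5.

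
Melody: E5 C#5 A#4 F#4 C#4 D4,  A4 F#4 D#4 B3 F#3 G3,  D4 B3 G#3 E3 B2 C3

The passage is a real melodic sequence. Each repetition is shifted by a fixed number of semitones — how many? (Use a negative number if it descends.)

Taking 6-note groups, the heads are E5, A4, D4: the pattern moves down a 5th.
E5→A4 is 69 − 76 = -7 semitones.

-7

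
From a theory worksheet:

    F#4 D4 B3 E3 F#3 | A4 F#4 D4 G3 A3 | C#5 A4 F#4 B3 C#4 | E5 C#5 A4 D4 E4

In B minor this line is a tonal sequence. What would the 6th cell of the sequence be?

The 5-note cells begin on F#4, A4, C#5, E5 — each up a 3rd from the last.
Continuing the starts: G5 → B5.
From B5 the diatonic shape gives B5 G5 E5 A4 B4.

B5 G5 E5 A4 B4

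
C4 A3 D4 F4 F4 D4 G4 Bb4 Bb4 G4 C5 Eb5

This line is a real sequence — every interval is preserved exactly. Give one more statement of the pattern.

Eb5 C5 F5 Ab5

The 4-note cells begin on C4, F4, Bb4 — each up a 4th from the last.
From Eb5 the exact shape gives Eb5 C5 F5 Ab5.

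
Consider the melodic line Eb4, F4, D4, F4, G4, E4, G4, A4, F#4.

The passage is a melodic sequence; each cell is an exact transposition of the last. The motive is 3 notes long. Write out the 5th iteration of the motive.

Taking 3-note groups, the heads are Eb4, F4, G4: the pattern moves up a 2nd.
Extending up a 2nd: A4 → B4.
Statement 5 starts on B4 and keeps the same exact contour: B4 C#5 A#4.

B4 C#5 A#4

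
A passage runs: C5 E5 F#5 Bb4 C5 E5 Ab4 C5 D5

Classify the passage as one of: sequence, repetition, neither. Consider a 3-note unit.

neither

Note 2 of cell 2 is C5; if this were a sequence it would be D5. No unit length gives a consistent transposition pattern.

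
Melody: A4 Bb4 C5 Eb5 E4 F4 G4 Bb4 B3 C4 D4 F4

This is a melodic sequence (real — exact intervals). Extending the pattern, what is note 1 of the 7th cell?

The unit is 4 notes. Position-1 pitches of the 3 shown cells: A4, E4, B3.
Carrying that down a 4th forward: F#3 → C#3 → G#2 → D#2.

D#2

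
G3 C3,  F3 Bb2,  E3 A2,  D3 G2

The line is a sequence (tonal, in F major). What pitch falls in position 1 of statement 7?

Grouping in 2s, the 1st note of each cell is G3, F3, E3, D3.
Extending down a 2nd: C3 → Bb2 → A2.

A2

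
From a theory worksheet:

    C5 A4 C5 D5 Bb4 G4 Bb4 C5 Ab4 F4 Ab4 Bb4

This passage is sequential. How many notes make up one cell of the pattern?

Try groups of 4 (3 cells in 12 notes):
C5 A4 C5 D5 | Bb4 G4 Bb4 C5 | Ab4 F4 Ab4 Bb4
That's a consistent down a 2nd shift per cell, and no other grouping gives one.

4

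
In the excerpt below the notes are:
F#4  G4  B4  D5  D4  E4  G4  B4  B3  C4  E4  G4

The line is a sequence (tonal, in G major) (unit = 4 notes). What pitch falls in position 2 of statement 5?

F#3

Grouping in 4s, the 2nd note of each cell is G4, E4, C4.
Carrying that down a 3rd forward: A3 → F#3.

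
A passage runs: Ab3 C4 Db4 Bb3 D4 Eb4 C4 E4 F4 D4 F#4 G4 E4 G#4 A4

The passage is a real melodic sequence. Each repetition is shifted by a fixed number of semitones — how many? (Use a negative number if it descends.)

2

With a 3-note motive the entries are Ab3, Bb3, C4, D4, E4, each up a 2nd from the previous.
Ab3 to Bb3 spans +2 semitones.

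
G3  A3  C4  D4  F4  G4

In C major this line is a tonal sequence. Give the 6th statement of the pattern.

A5 B5

The 2-note cells begin on G3, C4, F4 — each up a 4th from the last.
Carrying on: B4 → E5 → A5.
Statement 6 starts on A5 and keeps the same diatonic contour: A5 B5.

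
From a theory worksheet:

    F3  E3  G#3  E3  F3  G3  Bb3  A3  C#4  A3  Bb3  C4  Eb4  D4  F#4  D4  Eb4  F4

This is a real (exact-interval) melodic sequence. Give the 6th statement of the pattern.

Gb5 F5 A5 F5 Gb5 Ab5

Taking 6-note groups, the heads are F3, Bb3, Eb4: the pattern moves up a 4th.
Carrying on: Ab4 → Db5 → Gb5.
Statement 6 starts on Gb5 and keeps the same exact contour: Gb5 F5 A5 F5 Gb5 Ab5.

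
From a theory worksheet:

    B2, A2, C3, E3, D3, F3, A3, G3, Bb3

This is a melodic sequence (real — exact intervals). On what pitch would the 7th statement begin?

With a 3-note motive the entries are B2, E3, A3, each up a 4th from the previous.
Continuing: D4 → G4 → C5 → F5. Statement 7 starts on F5.

F5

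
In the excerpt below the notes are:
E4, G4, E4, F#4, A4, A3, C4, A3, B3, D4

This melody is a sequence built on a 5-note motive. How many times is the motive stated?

2

10 notes in groups of 5 gives 10/5 = 2 statements.
Starts: E4, A3 — each down a 5th.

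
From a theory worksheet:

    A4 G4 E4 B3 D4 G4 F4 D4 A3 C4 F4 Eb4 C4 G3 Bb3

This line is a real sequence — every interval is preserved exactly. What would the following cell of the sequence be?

Eb4 Db4 Bb3 F3 Ab3

Unit = 5 notes; the statements start on A4, G4, F4, moving down a 2nd each time.
So cell 4 is Eb4 Db4 Bb3 F3 Ab3.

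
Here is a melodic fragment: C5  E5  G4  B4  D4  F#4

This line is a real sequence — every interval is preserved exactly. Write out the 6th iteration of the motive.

B2 D#3

Unit = 2 notes; the statements start on C5, G4, D4, moving down a 4th each time.
Carrying on: A3 → E3 → B2.
Statement 6 starts on B2 and keeps the same exact contour: B2 D#3.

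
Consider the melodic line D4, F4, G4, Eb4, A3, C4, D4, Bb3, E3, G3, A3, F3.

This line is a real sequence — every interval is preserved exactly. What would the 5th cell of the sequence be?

F#2 A2 B2 G2

Taking 4-note groups, the heads are D4, A3, E3: the pattern moves down a 4th.
Continuing the starts: B2 → F#2.
Statement 5 starts on F#2 and keeps the same exact contour: F#2 A2 B2 G2.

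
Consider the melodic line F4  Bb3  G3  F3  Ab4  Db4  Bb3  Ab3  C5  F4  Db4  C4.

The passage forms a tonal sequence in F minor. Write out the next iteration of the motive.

Eb5 Ab4 F4 Eb4

The 4-note cells begin on F4, Ab4, C5 — each up a 3rd from the last.
Statement 4 starts on Eb5 and keeps the same diatonic contour: Eb5 Ab4 F4 Eb4.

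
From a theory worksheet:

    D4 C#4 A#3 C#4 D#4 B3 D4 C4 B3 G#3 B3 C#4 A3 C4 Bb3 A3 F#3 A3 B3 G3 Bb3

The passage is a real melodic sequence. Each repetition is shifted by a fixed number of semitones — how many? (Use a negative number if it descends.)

-2

Taking 7-note groups, the heads are D4, C4, Bb3: the pattern moves down a 2nd.
D4→C4 is 60 − 62 = -2 semitones.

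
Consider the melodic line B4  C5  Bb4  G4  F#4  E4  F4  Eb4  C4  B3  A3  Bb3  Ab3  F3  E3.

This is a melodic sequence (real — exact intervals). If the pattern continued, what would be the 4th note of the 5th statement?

The unit is 5 notes. Position-4 pitches of the 3 shown cells: G4, C4, F3.
Each moves down a 5th. Continuing: Bb2 → Eb2.

Eb2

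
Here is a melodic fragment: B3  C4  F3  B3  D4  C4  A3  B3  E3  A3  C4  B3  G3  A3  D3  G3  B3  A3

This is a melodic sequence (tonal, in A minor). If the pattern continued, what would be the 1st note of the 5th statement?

E3

The unit is 6 notes. Position-1 pitches of the 3 shown cells: B3, A3, G3.
Carrying that down a 2nd forward: F3 → E3.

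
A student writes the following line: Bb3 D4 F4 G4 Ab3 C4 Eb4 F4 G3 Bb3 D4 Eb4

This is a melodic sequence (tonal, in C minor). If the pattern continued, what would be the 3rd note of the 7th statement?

The unit is 4 notes. Position-3 pitches of the 3 shown cells: F4, Eb4, D4.
Each moves down a 2nd. Continuing: C4 → Bb3 → Ab3 → G3.

G3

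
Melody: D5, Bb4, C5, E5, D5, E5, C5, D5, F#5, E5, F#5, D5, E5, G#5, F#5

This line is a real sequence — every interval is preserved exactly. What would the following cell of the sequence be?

The 5-note cells begin on D5, E5, F#5 — each up a 2nd from the last.
Statement 4 starts on G#5 and keeps the same exact contour: G#5 E5 F#5 A#5 G#5.

G#5 E5 F#5 A#5 G#5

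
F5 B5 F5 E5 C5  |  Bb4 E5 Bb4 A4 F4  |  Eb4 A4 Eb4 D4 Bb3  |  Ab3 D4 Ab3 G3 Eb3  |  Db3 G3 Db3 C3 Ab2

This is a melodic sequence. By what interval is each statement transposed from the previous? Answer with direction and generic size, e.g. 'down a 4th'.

down a 5th

Taking 5-note groups, the heads are F5, Bb4, Eb4, Ab3, Db3: the pattern moves down a 5th.
F5 to Bb4 is down a 5th.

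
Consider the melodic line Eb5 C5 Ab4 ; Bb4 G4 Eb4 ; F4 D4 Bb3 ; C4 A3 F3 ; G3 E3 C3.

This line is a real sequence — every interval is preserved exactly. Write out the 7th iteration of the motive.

A2 F#2 D2

Taking 3-note groups, the heads are Eb5, Bb4, F4, C4, G3: the pattern moves down a 4th.
Carrying on: D3 → A2.
From A2 the exact shape gives A2 F#2 D2.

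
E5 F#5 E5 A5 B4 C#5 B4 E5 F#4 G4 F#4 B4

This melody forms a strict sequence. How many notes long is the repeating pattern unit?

12 notes total. Splitting into 3 groups of 4:
E5 F#5 E5 A5 | B4 C#5 B4 E5 | F#4 G4 F#4 B4
That's a consistent down a 4th shift per cell, and no other grouping gives one.

4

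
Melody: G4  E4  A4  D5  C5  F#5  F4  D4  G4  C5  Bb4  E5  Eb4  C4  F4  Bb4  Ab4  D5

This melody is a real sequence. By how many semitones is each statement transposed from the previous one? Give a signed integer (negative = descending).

-2

Unit = 6 notes; the statements start on G4, F4, Eb4, moving down a 2nd each time.
G4 to F4 spans -2 semitones.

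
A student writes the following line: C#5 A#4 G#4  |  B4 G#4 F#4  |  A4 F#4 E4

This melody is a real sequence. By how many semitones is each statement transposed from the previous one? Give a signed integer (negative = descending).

With a 3-note motive the entries are C#5, B4, A4, each down a 2nd from the previous.
Counting half-steps from C#5 to B4: -2.

-2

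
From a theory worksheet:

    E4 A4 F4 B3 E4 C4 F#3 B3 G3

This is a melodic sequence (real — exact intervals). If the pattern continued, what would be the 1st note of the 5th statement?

Grouping in 3s, the 1st note of each cell is E4, B3, F#3.
Each moves down a 4th. Continuing: C#3 → G#2.

G#2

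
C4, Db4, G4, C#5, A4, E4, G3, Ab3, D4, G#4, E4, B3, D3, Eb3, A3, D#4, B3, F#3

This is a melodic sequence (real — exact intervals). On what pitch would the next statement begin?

With a 6-note motive the entries are C4, G3, D3, each down a 4th from the previous.
The next head, down a 4th from D3, is A2.

A2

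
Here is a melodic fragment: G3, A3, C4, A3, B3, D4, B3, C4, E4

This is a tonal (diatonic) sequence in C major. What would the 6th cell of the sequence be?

Unit = 3 notes; the statements start on G3, A3, B3, moving up a 2nd each time.
Continuing the starts: C4 → D4 → E4.
So cell 6 is E4 F4 A4.

E4 F4 A4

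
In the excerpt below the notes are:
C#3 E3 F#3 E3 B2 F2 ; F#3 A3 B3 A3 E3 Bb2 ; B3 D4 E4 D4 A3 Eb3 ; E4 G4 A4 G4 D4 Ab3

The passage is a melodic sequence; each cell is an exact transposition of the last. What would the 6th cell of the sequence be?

D5 F5 G5 F5 C5 Gb4

Taking 6-note groups, the heads are C#3, F#3, B3, E4: the pattern moves up a 4th.
Carrying on: A4 → D5.
Statement 6 starts on D5 and keeps the same exact contour: D5 F5 G5 F5 C5 Gb4.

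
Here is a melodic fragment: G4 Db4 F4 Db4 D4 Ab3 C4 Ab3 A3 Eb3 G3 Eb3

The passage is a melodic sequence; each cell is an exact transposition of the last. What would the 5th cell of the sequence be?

The 4-note cells begin on G4, D4, A3 — each down a 4th from the last.
Carrying on: E3 → B2.
Statement 5 starts on B2 and keeps the same exact contour: B2 F2 A2 F2.

B2 F2 A2 F2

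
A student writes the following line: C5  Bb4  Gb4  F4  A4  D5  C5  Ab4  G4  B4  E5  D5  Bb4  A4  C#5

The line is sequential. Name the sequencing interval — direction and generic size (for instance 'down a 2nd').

Taking 5-note groups, the heads are C5, D5, E5: the pattern moves up a 2nd.
From C5 to D5: up a 2nd.

up a 2nd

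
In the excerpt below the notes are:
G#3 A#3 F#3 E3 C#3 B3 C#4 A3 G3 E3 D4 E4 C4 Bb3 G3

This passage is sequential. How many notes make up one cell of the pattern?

5

Try groups of 5 (3 cells in 15 notes):
G#3 A#3 F#3 E3 C#3 | B3 C#4 A3 G3 E3 | D4 E4 C4 Bb3 G3
Each cell is the previous one up a 3rd — so the unit is 5 notes.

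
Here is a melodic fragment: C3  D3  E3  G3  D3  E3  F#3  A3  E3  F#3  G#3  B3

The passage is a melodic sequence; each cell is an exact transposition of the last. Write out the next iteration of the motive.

Taking 4-note groups, the heads are C3, D3, E3: the pattern moves up a 2nd.
From F#3 the exact shape gives F#3 G#3 A#3 C#4.

F#3 G#3 A#3 C#4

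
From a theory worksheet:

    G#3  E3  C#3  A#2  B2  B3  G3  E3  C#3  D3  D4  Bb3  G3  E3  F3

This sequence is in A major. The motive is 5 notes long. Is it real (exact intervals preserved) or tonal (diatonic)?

real

Each cell has the same semitone pattern (-4, -3, -3, 1) — intervals are preserved exactly.
And A#2 lies outside A major, so the sequence is real rather than tonal.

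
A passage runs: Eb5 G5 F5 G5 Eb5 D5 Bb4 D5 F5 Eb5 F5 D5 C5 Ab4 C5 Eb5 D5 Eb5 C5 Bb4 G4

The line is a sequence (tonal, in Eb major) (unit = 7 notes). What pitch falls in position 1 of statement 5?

Ab4

With 7-note cells, note 1 of each statement runs Eb5, D5, C5.
Each moves down a 2nd. Continuing: Bb4 → Ab4.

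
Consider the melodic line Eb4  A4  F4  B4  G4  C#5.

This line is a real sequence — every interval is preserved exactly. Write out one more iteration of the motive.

A4 D#5

The 2-note cells begin on Eb4, F4, G4 — each up a 2nd from the last.
From A4 the exact shape gives A4 D#5.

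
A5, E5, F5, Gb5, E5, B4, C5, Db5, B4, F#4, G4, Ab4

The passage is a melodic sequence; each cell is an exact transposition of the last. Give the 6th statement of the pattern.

G#3 D#3 E3 F3

Taking 4-note groups, the heads are A5, E5, B4: the pattern moves down a 4th.
Carrying on: F#4 → C#4 → G#3.
From G#3 the exact shape gives G#3 D#3 E3 F3.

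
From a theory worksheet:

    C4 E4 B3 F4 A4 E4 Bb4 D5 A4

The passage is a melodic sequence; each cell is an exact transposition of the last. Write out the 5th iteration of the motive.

Ab5 C6 G5

With a 3-note motive the entries are C4, F4, Bb4, each up a 4th from the previous.
Extending up a 4th: Eb5 → Ab5.
So cell 5 is Ab5 C6 G5.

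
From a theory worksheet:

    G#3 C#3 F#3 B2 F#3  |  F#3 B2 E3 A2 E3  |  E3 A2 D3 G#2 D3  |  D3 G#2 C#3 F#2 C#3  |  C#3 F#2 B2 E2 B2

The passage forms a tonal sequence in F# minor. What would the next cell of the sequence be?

The 5-note cells begin on G#3, F#3, E3, D3, C#3 — each down a 2nd from the last.
From B2 the diatonic shape gives B2 E2 A2 D2 A2.

B2 E2 A2 D2 A2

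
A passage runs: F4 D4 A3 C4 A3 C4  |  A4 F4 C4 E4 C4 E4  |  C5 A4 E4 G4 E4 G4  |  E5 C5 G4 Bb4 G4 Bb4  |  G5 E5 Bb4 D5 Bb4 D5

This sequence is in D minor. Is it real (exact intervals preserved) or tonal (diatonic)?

Every note is diatonic to D minor.
Cell 1 has -3 semitones from note 1 to 2, but cell 2 has -4 — the interval quality changes while the contour stays the same, which is the hallmark of a tonal sequence.

tonal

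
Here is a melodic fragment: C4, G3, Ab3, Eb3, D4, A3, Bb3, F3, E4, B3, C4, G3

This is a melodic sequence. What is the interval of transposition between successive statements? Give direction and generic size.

up a 2nd

Unit = 4 notes; the statements start on C4, D4, E4, moving up a 2nd each time.
C4 to D4 is up a 2nd.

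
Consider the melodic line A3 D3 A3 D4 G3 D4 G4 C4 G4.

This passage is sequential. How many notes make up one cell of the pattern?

3

Try groups of 3 (3 cells in 9 notes):
A3 D3 A3 | D4 G3 D4 | G4 C4 G4
Each cell is the previous one up a 4th — so the unit is 3 notes.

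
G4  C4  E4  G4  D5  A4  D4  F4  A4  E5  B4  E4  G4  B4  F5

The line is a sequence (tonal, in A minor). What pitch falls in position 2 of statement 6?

A4

The unit is 5 notes. Position-2 pitches of the 3 shown cells: C4, D4, E4.
Extending up a 2nd: F4 → G4 → A4.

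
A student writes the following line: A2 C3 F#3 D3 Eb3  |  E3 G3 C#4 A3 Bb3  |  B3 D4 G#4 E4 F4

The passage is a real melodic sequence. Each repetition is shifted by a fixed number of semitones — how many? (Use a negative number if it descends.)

7

The 5-note cells begin on A2, E3, B3 — each up a 5th from the last.
A2→E3 is 52 − 45 = 7 semitones.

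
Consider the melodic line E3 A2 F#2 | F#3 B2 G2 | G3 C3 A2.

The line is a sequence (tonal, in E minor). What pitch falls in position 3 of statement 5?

With 3-note cells, note 3 of each statement runs F#2, G2, A2.
Each moves up a 2nd. Continuing: B2 → C3.

C3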